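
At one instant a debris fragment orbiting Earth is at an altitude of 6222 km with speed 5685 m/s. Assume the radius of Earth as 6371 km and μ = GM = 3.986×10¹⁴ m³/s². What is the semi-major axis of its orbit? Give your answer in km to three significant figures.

r = 6371 + 6222 = 12593 km = 1.259×10⁷ m.
Specific orbital energy ε = v²/2 − μ/r = (5685)²/2 − 3.986×10¹⁴/1.259×10⁷ = -1.549×10⁷ J/kg.
Since ε = −μ/(2a), a = −μ/(2ε) = 1.286×10⁷ m = 12864 km.

a ≈ 12900 km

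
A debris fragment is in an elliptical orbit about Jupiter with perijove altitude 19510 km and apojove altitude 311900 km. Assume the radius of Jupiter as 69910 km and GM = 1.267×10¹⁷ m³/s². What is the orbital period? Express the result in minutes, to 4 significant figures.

T ≈ 1064 minutes

r_p = 69910 + 19510 = 89420 km = 8.9420×10⁷ m.
r_a = 69910 + 311900 = 381810 km = 3.8181×10⁸ m.
Semi-major axis a = (r_p + r_a)/2 = (89420 + 3.8181×10⁵)/2 = 2.3562×10⁵ km = 2.356×10⁸ m.
By Kepler's third law T = 2π√(a³/μ) = 2π × 1.016×10⁴ = 6.384×10⁴ s.
= 1064 minutes.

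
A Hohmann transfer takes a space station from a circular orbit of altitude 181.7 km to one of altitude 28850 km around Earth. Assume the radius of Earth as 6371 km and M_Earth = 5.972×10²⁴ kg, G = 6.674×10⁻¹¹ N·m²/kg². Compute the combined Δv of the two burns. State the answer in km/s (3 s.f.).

μ = GM = 6.674×10⁻¹¹ × 5.972×10²⁴ = 3.986×10¹⁴ m³/s².
r₁ = 6371 + 181.7 = 6552.7 km = 6.5527×10⁶ m.
r₂ = 6371 + 28850 = 35221 km = 3.5221×10⁷ m.
Transfer ellipse a_t = (r₁ + r₂)/2 = 2.089×10⁷ m.
At r₁: circular v_c1 = √(μ/r₁) = 7799 m/s; transfer-perigee v_p = √[μ(2/r₁ − 1/a_t)] = 10130 m/s.
Δv₁ = v_p − v_c1 = 2329 m/s.
At r₂: circular v_c2 = √(μ/r₂) = 3364 m/s; transfer-apogee v_a = √[μ(2/r₂ − 1/a_t)] = 1884 m/s.
Δv₂ = v_c2 − v_a = 1480 m/s.
Total Δv = Δv₁ + Δv₂ = 3808 m/s = 3.808 km/s.

Δv_total ≈ 3.81 km/s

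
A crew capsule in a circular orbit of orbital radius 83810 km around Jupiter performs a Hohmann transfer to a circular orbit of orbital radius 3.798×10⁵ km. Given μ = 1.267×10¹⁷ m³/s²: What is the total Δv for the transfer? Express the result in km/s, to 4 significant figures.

Δv_total ≈ 18.17 km/s

r₁ = 83810 km = 8.381×10⁷ m.
r₂ = 3.798×10⁵ km = 3.798×10⁸ m.
Transfer ellipse a_t = (r₁ + r₂)/2 = 2.318×10⁸ m.
At r₁: circular v_c1 = √(μ/r₁) = 38880 m/s; transfer-perijove v_p = √[μ(2/r₁ − 1/a_t)] = 49770 m/s.
Δv₁ = v_p − v_c1 = 10890 m/s.
At r₂: circular v_c2 = √(μ/r₂) = 18260 m/s; transfer-apojove v_a = √[μ(2/r₂ − 1/a_t)] = 10980 m/s.
Δv₂ = v_c2 − v_a = 7282 m/s.
Total Δv = Δv₁ + Δv₂ = 18170 m/s = 18.17 km/s.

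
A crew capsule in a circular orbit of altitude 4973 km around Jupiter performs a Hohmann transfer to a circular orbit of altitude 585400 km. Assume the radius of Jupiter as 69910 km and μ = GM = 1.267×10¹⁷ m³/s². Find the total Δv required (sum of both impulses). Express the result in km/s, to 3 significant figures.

Δv_total ≈ 21.6 km/s

r₁ = 69910 + 4973 = 74883 km = 7.4883×10⁷ m.
r₂ = 69910 + 585400 = 655310 km = 6.5531×10⁸ m.
Transfer ellipse a_t = (r₁ + r₂)/2 = 3.651×10⁸ m.
At r₁: circular v_c1 = √(μ/r₁) = 41130 m/s; transfer-perijove v_p = √[μ(2/r₁ − 1/a_t)] = 55110 m/s.
Δv₁ = v_p − v_c1 = 13970 m/s.
At r₂: circular v_c2 = √(μ/r₂) = 13900 m/s; transfer-apojove v_a = √[μ(2/r₂ − 1/a_t)] = 6297 m/s.
Δv₂ = v_c2 − v_a = 7608 m/s.
Total Δv = Δv₁ + Δv₂ = 21580 m/s = 21.58 km/s.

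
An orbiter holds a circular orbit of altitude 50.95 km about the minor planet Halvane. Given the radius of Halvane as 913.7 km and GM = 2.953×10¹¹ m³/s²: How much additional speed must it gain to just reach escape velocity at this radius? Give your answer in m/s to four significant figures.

r = 913.7 + 50.95 = 964.65 km = 9.6465×10⁵ m.
Circular speed v_c = √(μ/r) = 553.3 m/s.
Escape speed v_esc = √(2μ/r) = √2 × v_c = 782.5 m/s.
Δv = v_esc − v_c = 229.2 m/s.

Δv ≈ 229.2 m/s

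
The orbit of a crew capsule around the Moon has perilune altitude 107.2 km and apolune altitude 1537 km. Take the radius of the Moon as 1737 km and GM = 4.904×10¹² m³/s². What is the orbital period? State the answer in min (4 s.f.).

T ≈ 193.6 min

r_p = 1737 + 107.2 = 1844.2 km = 1.8442×10⁶ m.
r_a = 1737 + 1537 = 3274.0 km = 3.2740×10⁶ m.
Semi-major axis a = (r_p + r_a)/2 = (1844.2 + 3274.0)/2 = 2559.1 km = 2.559×10⁶ m.
By Kepler's third law T = 2π√(a³/μ) = 2π × 1.849×10³ = 1.162×10⁴ s.
= 193.6 min.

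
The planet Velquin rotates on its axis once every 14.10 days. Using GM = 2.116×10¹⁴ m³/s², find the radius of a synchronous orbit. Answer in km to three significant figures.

r_sync ≈ 2.00×10⁵ km

T = 14.10 days = 1.218×10⁶ s.
A synchronous orbit has period T, so by Kepler's third law a = (μT²/4π²)^(1/3).
μT²/4π² = 2.116×10¹⁴ × (1.218×10⁶)² / 39.48 = 7.955×10²⁴ m³.
a = 1.996×10⁸ m = 1.9962×10⁵ km.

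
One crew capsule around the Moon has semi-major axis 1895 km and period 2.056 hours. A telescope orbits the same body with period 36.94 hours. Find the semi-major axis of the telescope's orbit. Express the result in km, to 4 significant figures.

a₂ ≈ 13000 km

Kepler's third law: a³ ∝ T², so a₂ = a₁ (T₂/T₁)^(2/3).
T₂/T₁ = 17.97, (T₂/T₁)^(2/3) = 6.860.
a₂ = 1895 × 6.860 = 13000 km.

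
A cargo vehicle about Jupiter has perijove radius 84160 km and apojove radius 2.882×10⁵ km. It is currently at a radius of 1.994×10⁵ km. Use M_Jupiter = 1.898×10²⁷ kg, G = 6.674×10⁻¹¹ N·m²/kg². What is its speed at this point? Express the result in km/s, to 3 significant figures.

μ = GM = 6.674×10⁻¹¹ × 1.898×10²⁷ = 1.267×10¹⁷ m³/s².
Semi-major axis a = (r_p + r_a)/2 = 1.8618×10⁵ km = 1.862×10⁸ m.
Vis-viva: v² = μ(2/r − 1/a) = 1.267×10¹⁷ × (1.003×10⁻⁸ − 5.371×10⁻⁹) = 5.902×10⁸ m²/s².
v = 24290 m/s = 24.29 km/s.

v ≈ 24.3 km/s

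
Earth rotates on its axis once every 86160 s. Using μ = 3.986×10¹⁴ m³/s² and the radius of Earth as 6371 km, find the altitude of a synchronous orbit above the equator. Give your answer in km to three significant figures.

A synchronous orbit has period T, so by Kepler's third law a = (μT²/4π²)^(1/3).
μT²/4π² = 3.986×10¹⁴ × (8.616×10⁴)² / 39.48 = 7.495×10²² m³.
a = 4.216×10⁷ m = 42163 km.
Altitude h = a − R = 42163 − 6371 = 35792 km.

h_sync ≈ 35800 km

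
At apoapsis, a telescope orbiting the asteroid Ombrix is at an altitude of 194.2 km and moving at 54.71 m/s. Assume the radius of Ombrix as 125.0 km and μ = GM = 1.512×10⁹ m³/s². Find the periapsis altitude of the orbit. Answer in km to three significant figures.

r_a = 125.0 + 194.2 = 319.20 km = 3.192×10⁵ m.
Specific energy ε = v²/2 − μ/r = -3.240×10³ J/kg, so a = −μ/(2ε) = 2.333×10⁵ m.
The apsides satisfy r_p + r_a = 2a, so the periapsis radius is 2a − r_a = 1.474×10⁵ m = 147.43 km.
Periapsis altitude = 147.43 − 125.0 = 22.431 km.

periapsis altitude ≈ 22.4 km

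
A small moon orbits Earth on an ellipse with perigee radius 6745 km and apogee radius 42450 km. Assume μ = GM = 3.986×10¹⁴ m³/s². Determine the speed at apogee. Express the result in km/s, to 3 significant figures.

Semi-major axis a = (r_p + r_a)/2 = 24598 km = 2.460×10⁷ m.
Vis-viva: v² = μ(2/r − 1/a) = 3.986×10¹⁴ × (4.711×10⁻⁸ − 4.065×10⁻⁸) = 2.575×10⁶ m²/s².
v = 1605 m/s = 1.605 km/s.

v ≈ 1.60 km/s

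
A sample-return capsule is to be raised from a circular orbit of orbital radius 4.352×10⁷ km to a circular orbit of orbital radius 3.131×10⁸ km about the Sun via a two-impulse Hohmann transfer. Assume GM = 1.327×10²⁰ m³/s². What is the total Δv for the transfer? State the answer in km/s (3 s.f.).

Δv_total ≈ 28.4 km/s

r₁ = 4.352×10⁷ km = 4.352×10¹⁰ m.
r₂ = 3.131×10⁸ km = 3.131×10¹¹ m.
Transfer ellipse a_t = (r₁ + r₂)/2 = 1.783×10¹¹ m.
At r₁: circular v_c1 = √(μ/r₁) = 55220 m/s; transfer-perihelion v_p = √[μ(2/r₁ − 1/a_t)] = 73170 m/s.
Δv₁ = v_p − v_c1 = 17950 m/s.
At r₂: circular v_c2 = √(μ/r₂) = 20590 m/s; transfer-aphelion v_a = √[μ(2/r₂ − 1/a_t)] = 10170 m/s.
Δv₂ = v_c2 − v_a = 10420 m/s.
Total Δv = Δv₁ + Δv₂ = 28370 m/s = 28.37 km/s.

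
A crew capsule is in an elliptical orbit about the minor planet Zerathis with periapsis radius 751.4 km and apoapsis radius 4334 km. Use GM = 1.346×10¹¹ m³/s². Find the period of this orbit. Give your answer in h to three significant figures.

T ≈ 19.3 h

Semi-major axis a = (r_p + r_a)/2 = (751.40 + 4334.0)/2 = 2542.7 km = 2.543×10⁶ m.
By Kepler's third law T = 2π√(a³/μ) = 2π × 1.105×10⁴ = 6.944×10⁴ s.
= 19.29 h.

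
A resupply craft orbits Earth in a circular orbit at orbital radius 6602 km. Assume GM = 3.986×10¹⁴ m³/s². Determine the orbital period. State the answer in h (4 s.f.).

r = 6602 km = 6.602×10⁶ m.
Kepler's third law: T = 2π√(r³/μ) = 2π√((6.602×10⁶)³ / 3.986×10¹⁴).
r³/μ = 7.219×10⁵ s², so T = 2π × 8.497×10² = 5.339×10³ s.
Converting: 5.339×10³ s ÷ 3600 = 1.483 h.

T ≈ 1.483 h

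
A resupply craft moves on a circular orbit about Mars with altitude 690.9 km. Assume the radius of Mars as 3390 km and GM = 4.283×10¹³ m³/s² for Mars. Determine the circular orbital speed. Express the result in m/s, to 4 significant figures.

v ≈ 3240 m/s

r = 3390 + 690.9 = 4080.9 km = 4.0809×10⁶ m.
For a circular orbit v = √(μ/r) = √(4.283×10¹³ / 4.081×10⁶) = √(1.050×10⁷) = 3240 m/s.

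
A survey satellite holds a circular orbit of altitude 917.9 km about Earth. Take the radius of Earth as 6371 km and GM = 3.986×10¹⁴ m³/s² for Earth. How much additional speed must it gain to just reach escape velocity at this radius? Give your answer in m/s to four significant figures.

Δv ≈ 3063 m/s

r = 6371 + 917.9 = 7288.9 km = 7.2889×10⁶ m.
Circular speed v_c = √(μ/r) = 7395 m/s.
Escape speed v_esc = √(2μ/r) = √2 × v_c = 10460 m/s.
Δv = v_esc − v_c = 3063 m/s.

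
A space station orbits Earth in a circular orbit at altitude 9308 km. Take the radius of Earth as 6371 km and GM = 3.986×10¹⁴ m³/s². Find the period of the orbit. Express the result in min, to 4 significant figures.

T ≈ 325.6 min

r = 6371 + 9308 = 15679 km = 1.5679×10⁷ m.
Kepler's third law: T = 2π√(r³/μ) = 2π√((1.568×10⁷)³ / 3.986×10¹⁴).
r³/μ = 9.670×10⁶ s², so T = 2π × 3.110×10³ = 1.954×10⁴ s.
Converting: 1.954×10⁴ s ÷ 60.00 = 325.6 min.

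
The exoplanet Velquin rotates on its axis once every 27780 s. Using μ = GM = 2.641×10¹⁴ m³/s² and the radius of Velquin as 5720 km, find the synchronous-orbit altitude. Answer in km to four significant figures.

h_sync ≈ 11560 km

A synchronous orbit has period T, so by Kepler's third law a = (μT²/4π²)^(1/3).
μT²/4π² = 2.641×10¹⁴ × (2.778×10⁴)² / 39.48 = 5.163×10²¹ m³.
a = 1.728×10⁷ m = 17283 km.
Altitude h = a − R = 17283 − 5720 = 11563 km.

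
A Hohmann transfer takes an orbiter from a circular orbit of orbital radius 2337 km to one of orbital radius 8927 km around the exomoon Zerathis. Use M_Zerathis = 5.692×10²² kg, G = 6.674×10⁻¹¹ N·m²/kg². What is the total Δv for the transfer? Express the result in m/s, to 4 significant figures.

Δv_total ≈ 562.3 m/s

μ = GM = 6.674×10⁻¹¹ × 5.692×10²² = 3.799×10¹² m³/s².
r₁ = 2337 km = 2.337×10⁶ m.
r₂ = 8927 km = 8.927×10⁶ m.
Transfer ellipse a_t = (r₁ + r₂)/2 = 5.632×10⁶ m.
At r₁: circular v_c1 = √(μ/r₁) = 1275 m/s; transfer-periapsis v_p = √[μ(2/r₁ − 1/a_t)] = 1605 m/s.
Δv₁ = v_p − v_c1 = 330.2 m/s.
At r₂: circular v_c2 = √(μ/r₂) = 652.3 m/s; transfer-apoapsis v_a = √[μ(2/r₂ − 1/a_t)] = 420.2 m/s.
Δv₂ = v_c2 − v_a = 232.1 m/s.
Total Δv = Δv₁ + Δv₂ = 562.3 m/s.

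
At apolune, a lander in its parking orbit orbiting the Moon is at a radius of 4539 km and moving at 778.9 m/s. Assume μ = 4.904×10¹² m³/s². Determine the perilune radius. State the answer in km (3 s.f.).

perilune radius ≈ 1770 km

r_a = 4.539×10⁶ m.
Specific energy ε = v²/2 − μ/r = -7.771×10⁵ J/kg, so a = −μ/(2ε) = 3.155×10⁶ m.
The apsides satisfy r_p + r_a = 2a, so the perilune radius is 2a − r_a = 1.772×10⁶ m = 1771.9 km.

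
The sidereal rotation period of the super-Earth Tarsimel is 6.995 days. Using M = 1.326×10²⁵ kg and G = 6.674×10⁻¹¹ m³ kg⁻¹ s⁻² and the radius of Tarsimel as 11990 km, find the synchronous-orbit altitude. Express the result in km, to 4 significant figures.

h_sync ≈ 1.896×10⁵ km

μ = GM = 6.674×10⁻¹¹ × 1.326×10²⁵ = 8.850×10¹⁴ m³/s².
T = 6.995 days = 6.044×10⁵ s.
A synchronous orbit has period T, so by Kepler's third law a = (μT²/4π²)^(1/3).
μT²/4π² = 8.850×10¹⁴ × (6.044×10⁵)² / 39.48 = 8.188×10²⁴ m³.
a = 2.016×10⁸ m = 2.0155×10⁵ km.
Altitude h = a − R = 2.0155×10⁵ − 11990 = 1.8956×10⁵ km.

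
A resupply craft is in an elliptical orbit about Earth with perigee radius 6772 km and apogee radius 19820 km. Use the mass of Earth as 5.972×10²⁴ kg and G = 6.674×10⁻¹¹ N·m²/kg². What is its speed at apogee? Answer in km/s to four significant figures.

μ = GM = 6.674×10⁻¹¹ × 5.972×10²⁴ = 3.986×10¹⁴ m³/s².
Semi-major axis a = (r_p + r_a)/2 = 13296 km = 1.330×10⁷ m.
Vis-viva: v² = μ(2/r − 1/a) = 3.986×10¹⁴ × (1.009×10⁻⁷ − 7.521×10⁻⁸) = 1.024×10⁷ m²/s².
v = 3200 m/s = 3.200 km/s.

v ≈ 3.200 km/s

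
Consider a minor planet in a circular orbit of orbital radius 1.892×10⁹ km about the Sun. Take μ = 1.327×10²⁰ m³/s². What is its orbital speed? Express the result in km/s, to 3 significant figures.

v ≈ 8.37 km/s

r = 1.892×10⁹ km = 1.892×10¹² m.
For a circular orbit v = √(μ/r) = √(1.327×10²⁰ / 1.892×10¹²) = √(7.014×10⁷) = 8375 m/s.
That is 8.375 km/s.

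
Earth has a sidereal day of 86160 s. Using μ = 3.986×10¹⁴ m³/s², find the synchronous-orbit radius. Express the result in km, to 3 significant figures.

r_sync ≈ 42200 km

A synchronous orbit has period T, so by Kepler's third law a = (μT²/4π²)^(1/3).
μT²/4π² = 3.986×10¹⁴ × (8.616×10⁴)² / 39.48 = 7.495×10²² m³.
a = 4.216×10⁷ m = 42163 km.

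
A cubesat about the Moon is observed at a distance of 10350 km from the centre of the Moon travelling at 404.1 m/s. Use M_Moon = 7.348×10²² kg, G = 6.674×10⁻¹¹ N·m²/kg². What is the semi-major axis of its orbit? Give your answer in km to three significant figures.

a ≈ 6250 km

μ = GM = 6.674×10⁻¹¹ × 7.348×10²² = 4.904×10¹² m³/s².
r = 1.035×10⁷ m.
Vis-viva rearranged: 1/a = 2/r − v²/μ = 1.932×10⁻⁷ − 3.330×10⁻⁸ = 1.599×10⁻⁷ m⁻¹.
a = 6.252×10⁶ m = 6252.4 km.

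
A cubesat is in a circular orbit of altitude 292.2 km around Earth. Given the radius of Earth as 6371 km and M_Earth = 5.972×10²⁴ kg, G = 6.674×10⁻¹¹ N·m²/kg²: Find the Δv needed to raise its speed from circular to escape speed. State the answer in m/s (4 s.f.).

Δv ≈ 3204 m/s

μ = GM = 6.674×10⁻¹¹ × 5.972×10²⁴ = 3.986×10¹⁴ m³/s².
r = 6371 + 292.2 = 6663.2 km = 6.6632×10⁶ m.
Circular speed v_c = √(μ/r) = 7734 m/s.
Escape speed v_esc = √(2μ/r) = √2 × v_c = 10940 m/s.
Δv = v_esc − v_c = 3204 m/s.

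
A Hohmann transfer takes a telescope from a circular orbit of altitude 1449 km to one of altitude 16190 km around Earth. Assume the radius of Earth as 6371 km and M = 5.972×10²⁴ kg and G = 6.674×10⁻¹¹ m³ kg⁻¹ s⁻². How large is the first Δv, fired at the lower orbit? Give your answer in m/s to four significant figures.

μ = GM = 6.674×10⁻¹¹ × 5.972×10²⁴ = 3.986×10¹⁴ m³/s².
r₁ = 6371 + 1449 = 7820.0 km = 7.8200×10⁶ m.
r₂ = 6371 + 16190 = 22561 km = 2.2561×10⁷ m.
Transfer ellipse a_t = (r₁ + r₂)/2 = 1.519×10⁷ m.
At r₁: circular v_c1 = √(μ/r₁) = 7139 m/s; transfer-perigee v_p = √[μ(2/r₁ − 1/a_t)] = 8700 m/s.
Δv₁ = v_p − v_c1 = 1561 m/s.

Δv ≈ 1561 m/s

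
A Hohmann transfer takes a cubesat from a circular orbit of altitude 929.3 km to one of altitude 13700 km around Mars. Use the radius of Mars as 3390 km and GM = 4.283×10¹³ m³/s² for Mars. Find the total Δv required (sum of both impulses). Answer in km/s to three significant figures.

r₁ = 3390 + 929.3 = 4319.3 km = 4.3193×10⁶ m.
r₂ = 3390 + 13700 = 17090 km = 1.7090×10⁷ m.
Transfer ellipse a_t = (r₁ + r₂)/2 = 1.070×10⁷ m.
At r₁: circular v_c1 = √(μ/r₁) = 3149 m/s; transfer-periapsis v_p = √[μ(2/r₁ − 1/a_t)] = 3979 m/s.
Δv₁ = v_p − v_c1 = 829.8 m/s.
At r₂: circular v_c2 = √(μ/r₂) = 1583 m/s; transfer-apoapsis v_a = √[μ(2/r₂ − 1/a_t)] = 1006 m/s.
Δv₂ = v_c2 − v_a = 577.5 m/s.
Total Δv = Δv₁ + Δv₂ = 1407 m/s = 1.407 km/s.

Δv_total ≈ 1.41 km/s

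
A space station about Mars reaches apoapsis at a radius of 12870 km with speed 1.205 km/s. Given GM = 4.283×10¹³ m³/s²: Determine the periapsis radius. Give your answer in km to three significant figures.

periapsis radius ≈ 3590 km

r_a = 1.287×10⁷ m.
Specific energy ε = v²/2 − μ/r = -2.602×10⁶ J/kg, so a = −μ/(2ε) = 8.231×10⁶ m.
The apsides satisfy r_p + r_a = 2a, so the periapsis radius is 2a − r_a = 3.591×10⁶ m = 3591.2 km.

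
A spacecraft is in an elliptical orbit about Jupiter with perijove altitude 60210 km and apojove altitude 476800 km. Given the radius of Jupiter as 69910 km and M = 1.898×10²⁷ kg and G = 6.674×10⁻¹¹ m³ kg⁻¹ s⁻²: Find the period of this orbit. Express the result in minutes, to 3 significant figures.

μ = GM = 6.674×10⁻¹¹ × 1.898×10²⁷ = 1.267×10¹⁷ m³/s².
r_p = 69910 + 60210 = 130120 km = 1.3012×10⁸ m.
r_a = 69910 + 476800 = 546710 km = 5.4671×10⁸ m.
Semi-major axis a = (r_p + r_a)/2 = (1.3012×10⁵ + 5.4671×10⁵)/2 = 3.3842×10⁵ km = 3.384×10⁸ m.
By Kepler's third law T = 2π√(a³/μ) = 2π × 1.749×10⁴ = 1.099×10⁵ s.
= 1832 minutes.

T ≈ 1830 minutes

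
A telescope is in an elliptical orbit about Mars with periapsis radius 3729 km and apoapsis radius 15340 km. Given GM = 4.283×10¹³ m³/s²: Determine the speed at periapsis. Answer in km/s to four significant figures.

Semi-major axis a = (r_p + r_a)/2 = 9534.5 km = 9.534×10⁶ m.
Vis-viva: v² = μ(2/r − 1/a) = 4.283×10¹³ × (5.363×10⁻⁷ − 1.049×10⁻⁷) = 1.848×10⁷ m²/s².
v = 4299 m/s = 4.299 km/s.

v ≈ 4.299 km/s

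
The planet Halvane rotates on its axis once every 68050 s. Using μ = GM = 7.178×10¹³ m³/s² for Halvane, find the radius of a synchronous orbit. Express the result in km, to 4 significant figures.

A synchronous orbit has period T, so by Kepler's third law a = (μT²/4π²)^(1/3).
μT²/4π² = 7.178×10¹³ × (6.805×10⁴)² / 39.48 = 8.420×10²¹ m³.
a = 2.034×10⁷ m = 20344 km.

r_sync ≈ 20340 km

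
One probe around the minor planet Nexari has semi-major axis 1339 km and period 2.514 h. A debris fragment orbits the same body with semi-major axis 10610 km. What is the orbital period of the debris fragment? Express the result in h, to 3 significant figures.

T₂ ≈ 56.1 h

Kepler's third law: T² ∝ a³, so T₂ = T₁ (a₂/a₁)^(3/2).
a₂/a₁ = 7.924, (a₂/a₁)^(3/2) = 22.30.
T₂ = 2.514 × 22.30 = 56.07 h.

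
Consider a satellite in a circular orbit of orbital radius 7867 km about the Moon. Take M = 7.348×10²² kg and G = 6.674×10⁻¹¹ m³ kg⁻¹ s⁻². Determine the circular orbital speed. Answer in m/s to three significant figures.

v ≈ 790 m/s

μ = GM = 6.674×10⁻¹¹ × 7.348×10²² = 4.904×10¹² m³/s².
r = 7867 km = 7.867×10⁶ m.
For a circular orbit v = √(μ/r) = √(4.904×10¹² / 7.867×10⁶) = √(6.234×10⁵) = 789.5 m/s.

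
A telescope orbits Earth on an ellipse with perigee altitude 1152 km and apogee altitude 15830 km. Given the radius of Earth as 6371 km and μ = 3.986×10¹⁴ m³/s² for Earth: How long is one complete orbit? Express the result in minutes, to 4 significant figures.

r_p = 6371 + 1152 = 7523.0 km = 7.5230×10⁶ m.
r_a = 6371 + 15830 = 22201 km = 2.2201×10⁷ m.
Semi-major axis a = (r_p + r_a)/2 = (7523.0 + 22201)/2 = 14862 km = 1.486×10⁷ m.
By Kepler's third law T = 2π√(a³/μ) = 2π × 2.870×10³ = 1.803×10⁴ s.
= 300.5 minutes.

T ≈ 300.5 minutes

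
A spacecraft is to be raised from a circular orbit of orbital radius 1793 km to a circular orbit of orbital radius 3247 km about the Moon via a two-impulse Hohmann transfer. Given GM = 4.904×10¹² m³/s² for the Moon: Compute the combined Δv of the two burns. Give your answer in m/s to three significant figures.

r₁ = 1793 km = 1.793×10⁶ m.
r₂ = 3247 km = 3.247×10⁶ m.
Transfer ellipse a_t = (r₁ + r₂)/2 = 2.520×10⁶ m.
At r₁: circular v_c1 = √(μ/r₁) = 1654 m/s; transfer-perilune v_p = √[μ(2/r₁ − 1/a_t)] = 1877 m/s.
Δv₁ = v_p − v_c1 = 223.5 m/s.
At r₂: circular v_c2 = √(μ/r₂) = 1229 m/s; transfer-apolune v_a = √[μ(2/r₂ − 1/a_t)] = 1037 m/s.
Δv₂ = v_c2 − v_a = 192.3 m/s.
Total Δv = Δv₁ + Δv₂ = 415.8 m/s.

Δv_total ≈ 416 m/s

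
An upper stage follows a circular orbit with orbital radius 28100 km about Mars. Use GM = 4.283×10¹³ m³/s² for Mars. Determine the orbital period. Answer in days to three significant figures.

T ≈ 1.66 days

r = 28100 km = 2.810×10⁷ m.
Kepler's third law: T = 2π√(r³/μ) = 2π√((2.810×10⁷)³ / 4.283×10¹³).
r³/μ = 5.180×10⁸ s², so T = 2π × 2.276×10⁴ = 1.430×10⁵ s.
Converting: 1.430×10⁵ s ÷ 86400 = 1.655 days.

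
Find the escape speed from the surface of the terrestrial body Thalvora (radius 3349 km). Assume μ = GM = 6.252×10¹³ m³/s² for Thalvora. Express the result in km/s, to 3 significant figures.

v_esc ≈ 6.11 km/s

r = R = 3.349×10⁶ m.
Escape speed v_esc = √(2μ/r) = √(2 × 6.252×10¹³ / 3.349×10⁶) = √(3.734×10⁷) = 6110 m/s.
= 6.110 km/s.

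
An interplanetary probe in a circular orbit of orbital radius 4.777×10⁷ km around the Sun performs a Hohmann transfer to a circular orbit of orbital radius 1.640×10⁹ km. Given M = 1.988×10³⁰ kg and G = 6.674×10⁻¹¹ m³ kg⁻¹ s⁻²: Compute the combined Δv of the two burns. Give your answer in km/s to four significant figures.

Δv_total ≈ 27.62 km/s

μ = GM = 6.674×10⁻¹¹ × 1.988×10³⁰ = 1.327×10²⁰ m³/s².
r₁ = 4.777×10⁷ km = 4.777×10¹⁰ m.
r₂ = 1.640×10⁹ km = 1.640×10¹² m.
Transfer ellipse a_t = (r₁ + r₂)/2 = 8.439×10¹¹ m.
At r₁: circular v_c1 = √(μ/r₁) = 52700 m/s; transfer-perihelion v_p = √[μ(2/r₁ − 1/a_t)] = 73470 m/s.
Δv₁ = v_p − v_c1 = 20770 m/s.
At r₂: circular v_c2 = √(μ/r₂) = 8995 m/s; transfer-aphelion v_a = √[μ(2/r₂ − 1/a_t)] = 2140 m/s.
Δv₂ = v_c2 − v_a = 6855 m/s.
Total Δv = Δv₁ + Δv₂ = 27620 m/s = 27.62 km/s.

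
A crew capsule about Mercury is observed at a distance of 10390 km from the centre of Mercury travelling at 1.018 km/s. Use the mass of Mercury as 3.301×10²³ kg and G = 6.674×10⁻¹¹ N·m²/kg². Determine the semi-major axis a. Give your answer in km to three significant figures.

a ≈ 6880 km

μ = GM = 6.674×10⁻¹¹ × 3.301×10²³ = 2.203×10¹³ m³/s².
r = 1.039×10⁷ m.
Specific orbital energy ε = v²/2 − μ/r = (1018)²/2 − 2.203×10¹³/1.039×10⁷ = -1.602×10⁶ J/kg.
Since ε = −μ/(2a), a = −μ/(2ε) = 6.875×10⁶ m = 6875.1 km.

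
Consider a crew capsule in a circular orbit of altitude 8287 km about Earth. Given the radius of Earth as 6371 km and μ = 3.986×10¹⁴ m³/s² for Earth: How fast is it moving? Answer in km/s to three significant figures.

r = 6371 + 8287 = 14658 km = 1.4658×10⁷ m.
For a circular orbit v = √(μ/r) = √(3.986×10¹⁴ / 1.466×10⁷) = √(2.719×10⁷) = 5215 m/s.
That is 5.215 km/s.

v ≈ 5.21 km/s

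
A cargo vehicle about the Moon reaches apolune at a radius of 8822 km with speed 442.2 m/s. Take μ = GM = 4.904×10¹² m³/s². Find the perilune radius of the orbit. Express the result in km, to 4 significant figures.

perilune radius ≈ 1883 km

r_a = 8.822×10⁶ m.
Specific energy ε = v²/2 − μ/r = -4.581×10⁵ J/kg, so a = −μ/(2ε) = 5.352×10⁶ m.
The apsides satisfy r_p + r_a = 2a, so the perilune radius is 2a − r_a = 1.883×10⁶ m = 1882.8 km.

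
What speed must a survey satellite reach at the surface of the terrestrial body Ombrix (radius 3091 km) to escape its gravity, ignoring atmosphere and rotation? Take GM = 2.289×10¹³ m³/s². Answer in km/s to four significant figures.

r = R = 3.091×10⁶ m.
Escape speed v_esc = √(2μ/r) = √(2 × 2.289×10¹³ / 3.091×10⁶) = √(1.481×10⁷) = 3848 m/s.
= 3.848 km/s.

v_esc ≈ 3.848 km/s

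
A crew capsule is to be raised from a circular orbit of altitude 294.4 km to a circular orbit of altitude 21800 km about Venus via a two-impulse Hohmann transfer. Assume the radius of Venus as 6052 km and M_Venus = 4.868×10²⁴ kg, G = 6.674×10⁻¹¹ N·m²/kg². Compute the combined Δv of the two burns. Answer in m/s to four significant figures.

μ = GM = 6.674×10⁻¹¹ × 4.868×10²⁴ = 3.249×10¹⁴ m³/s².
r₁ = 6052 + 294.4 = 6346.4 km = 6.3464×10⁶ m.
r₂ = 6052 + 21800 = 27852 km = 2.7852×10⁷ m.
Transfer ellipse a_t = (r₁ + r₂)/2 = 1.710×10⁷ m.
At r₁: circular v_c1 = √(μ/r₁) = 7155 m/s; transfer-periapsis v_p = √[μ(2/r₁ − 1/a_t)] = 9132 m/s.
Δv₁ = v_p − v_c1 = 1977 m/s.
At r₂: circular v_c2 = √(μ/r₂) = 3415 m/s; transfer-apoapsis v_a = √[μ(2/r₂ − 1/a_t)] = 2081 m/s.
Δv₂ = v_c2 − v_a = 1335 m/s.
Total Δv = Δv₁ + Δv₂ = 3311 m/s.

Δv_total ≈ 3311 m/s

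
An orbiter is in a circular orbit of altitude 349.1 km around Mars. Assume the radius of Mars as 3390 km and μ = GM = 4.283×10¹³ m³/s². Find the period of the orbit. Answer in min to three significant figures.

T ≈ 116 min

r = 3390 + 349.1 = 3739.1 km = 3.7391×10⁶ m.
Kepler's third law: T = 2π√(r³/μ) = 2π√((3.739×10⁶)³ / 4.283×10¹³).
r³/μ = 1.221×10⁶ s², so T = 2π × 1.105×10³ = 6.942×10³ s.
Converting: 6.942×10³ s ÷ 60.00 = 115.7 min.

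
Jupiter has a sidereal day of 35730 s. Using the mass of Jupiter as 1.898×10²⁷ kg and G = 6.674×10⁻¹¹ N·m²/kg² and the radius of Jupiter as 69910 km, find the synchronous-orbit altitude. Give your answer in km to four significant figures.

μ = GM = 6.674×10⁻¹¹ × 1.898×10²⁷ = 1.267×10¹⁷ m³/s².
A synchronous orbit has period T, so by Kepler's third law a = (μT²/4π²)^(1/3).
μT²/4π² = 1.267×10¹⁷ × (3.573×10⁴)² / 39.48 = 4.096×10²⁴ m³.
a = 1.600×10⁸ m = 1.6000×10⁵ km.
Altitude h = a − R = 1.6000×10⁵ − 69910 = 90094 km.

h_sync ≈ 90090 km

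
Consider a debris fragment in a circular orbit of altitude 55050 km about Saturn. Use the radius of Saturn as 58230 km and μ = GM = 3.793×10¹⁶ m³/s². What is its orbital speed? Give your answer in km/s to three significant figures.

r = 58230 + 55050 = 113280 km = 1.1328×10⁸ m.
For a circular orbit v = √(μ/r) = √(3.793×10¹⁶ / 1.133×10⁸) = √(3.348×10⁸) = 18300 m/s.
That is 18.30 km/s.

v ≈ 18.3 km/s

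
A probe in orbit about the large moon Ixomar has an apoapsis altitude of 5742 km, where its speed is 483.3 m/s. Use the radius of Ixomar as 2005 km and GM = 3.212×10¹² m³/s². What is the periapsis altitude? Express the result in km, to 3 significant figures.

r_a = 2005 + 5742 = 7747.0 km = 7.747×10⁶ m.
Specific energy ε = v²/2 − μ/r = -2.978×10⁵ J/kg, so a = −μ/(2ε) = 5.392×10⁶ m.
The apsides satisfy r_p + r_a = 2a, so the periapsis radius is 2a − r_a = 3.038×10⁶ m = 3037.9 km.
Periapsis altitude = 3037.9 − 2005 = 1032.9 km.

periapsis altitude ≈ 1030 km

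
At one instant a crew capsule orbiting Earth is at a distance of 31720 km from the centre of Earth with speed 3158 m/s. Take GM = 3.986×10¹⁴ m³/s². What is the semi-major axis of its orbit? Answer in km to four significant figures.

r = 3.172×10⁷ m.
Vis-viva rearranged: 1/a = 2/r − v²/μ = 6.305×10⁻⁸ − 2.502×10⁻⁸ = 3.803×10⁻⁸ m⁻¹.
a = 2.629×10⁷ m = 26294 km.

a ≈ 26290 km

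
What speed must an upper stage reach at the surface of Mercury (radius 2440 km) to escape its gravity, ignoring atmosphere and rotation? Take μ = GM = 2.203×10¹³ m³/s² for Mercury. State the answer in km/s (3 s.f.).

r = R = 2.440×10⁶ m.
Escape speed v_esc = √(2μ/r) = √(2 × 2.203×10¹³ / 2.440×10⁶) = √(1.806×10⁷) = 4249 m/s.
= 4.249 km/s.

v_esc ≈ 4.25 km/s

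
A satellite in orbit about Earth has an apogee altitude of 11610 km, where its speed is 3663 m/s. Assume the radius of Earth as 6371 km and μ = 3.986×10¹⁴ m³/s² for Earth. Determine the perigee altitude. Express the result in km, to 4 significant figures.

perigee altitude ≈ 1432 km

r_a = 6371 + 11610 = 17981 km = 1.798×10⁷ m.
Specific energy ε = v²/2 − μ/r = -1.546×10⁷ J/kg, so a = −μ/(2ε) = 1.289×10⁷ m.
The apsides satisfy r_p + r_a = 2a, so the perigee radius is 2a − r_a = 7.803×10⁶ m = 7803.2 km.
Perigee altitude = 7803.2 − 6371 = 1432.2 km.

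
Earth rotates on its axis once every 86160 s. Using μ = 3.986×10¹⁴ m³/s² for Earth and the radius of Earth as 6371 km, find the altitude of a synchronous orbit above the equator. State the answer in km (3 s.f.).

h_sync ≈ 35800 km

A synchronous orbit has period T, so by Kepler's third law a = (μT²/4π²)^(1/3).
μT²/4π² = 3.986×10¹⁴ × (8.616×10⁴)² / 39.48 = 7.495×10²² m³.
a = 4.216×10⁷ m = 42163 km.
Altitude h = a − R = 42163 − 6371 = 35792 km.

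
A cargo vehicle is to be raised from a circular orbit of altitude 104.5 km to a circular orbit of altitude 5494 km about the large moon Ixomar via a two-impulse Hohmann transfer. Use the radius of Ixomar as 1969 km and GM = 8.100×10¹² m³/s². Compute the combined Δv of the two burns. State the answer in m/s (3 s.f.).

r₁ = 1969 + 104.5 = 2073.5 km = 2.0735×10⁶ m.
r₂ = 1969 + 5494 = 7463.0 km = 7.4630×10⁶ m.
Transfer ellipse a_t = (r₁ + r₂)/2 = 4.768×10⁶ m.
At r₁: circular v_c1 = √(μ/r₁) = 1976 m/s; transfer-periapsis v_p = √[μ(2/r₁ − 1/a_t)] = 2473 m/s.
Δv₁ = v_p − v_c1 = 496.2 m/s.
At r₂: circular v_c2 = √(μ/r₂) = 1042 m/s; transfer-apoapsis v_a = √[μ(2/r₂ − 1/a_t)] = 687.0 m/s.
Δv₂ = v_c2 − v_a = 354.8 m/s.
Total Δv = Δv₁ + Δv₂ = 851.0 m/s.

Δv_total ≈ 851 m/s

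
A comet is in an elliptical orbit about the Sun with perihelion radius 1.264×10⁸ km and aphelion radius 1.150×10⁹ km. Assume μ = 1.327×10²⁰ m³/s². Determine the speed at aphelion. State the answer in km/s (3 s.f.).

v ≈ 4.78 km/s

Semi-major axis a = (r_p + r_a)/2 = 6.3820×10⁸ km = 6.382×10¹¹ m.
Vis-viva: v² = μ(2/r − 1/a) = 1.327×10²⁰ × (1.739×10⁻¹² − 1.567×10⁻¹²) = 2.285×10⁷ m²/s².
v = 4781 m/s = 4.781 km/s.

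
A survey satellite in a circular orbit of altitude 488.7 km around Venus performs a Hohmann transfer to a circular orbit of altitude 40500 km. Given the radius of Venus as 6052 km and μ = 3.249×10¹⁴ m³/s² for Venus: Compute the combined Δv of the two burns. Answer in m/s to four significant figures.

Δv_total ≈ 3616 m/s

r₁ = 6052 + 488.7 = 6540.7 km = 6.5407×10⁶ m.
r₂ = 6052 + 40500 = 46552 km = 4.6552×10⁷ m.
Transfer ellipse a_t = (r₁ + r₂)/2 = 2.655×10⁷ m.
At r₁: circular v_c1 = √(μ/r₁) = 7048 m/s; transfer-periapsis v_p = √[μ(2/r₁ − 1/a_t)] = 9333 m/s.
Δv₁ = v_p − v_c1 = 2285 m/s.
At r₂: circular v_c2 = √(μ/r₂) = 2642 m/s; transfer-apoapsis v_a = √[μ(2/r₂ − 1/a_t)] = 1311 m/s.
Δv₂ = v_c2 − v_a = 1330 m/s.
Total Δv = Δv₁ + Δv₂ = 3616 m/s.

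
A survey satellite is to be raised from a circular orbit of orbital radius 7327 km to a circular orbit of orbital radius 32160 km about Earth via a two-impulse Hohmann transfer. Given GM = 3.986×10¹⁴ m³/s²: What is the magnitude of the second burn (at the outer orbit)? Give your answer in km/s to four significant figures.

r₁ = 7327 km = 7.327×10⁶ m.
r₂ = 32160 km = 3.216×10⁷ m.
Transfer ellipse a_t = (r₁ + r₂)/2 = 1.974×10⁷ m.
At r₁: circular v_c1 = √(μ/r₁) = 7376 m/s; transfer-perigee v_p = √[μ(2/r₁ − 1/a_t)] = 9414 m/s.
At r₂: circular v_c2 = √(μ/r₂) = 3521 m/s; transfer-apogee v_a = √[μ(2/r₂ − 1/a_t)] = 2145 m/s.
Δv₂ = v_c2 − v_a = 1376 m/s.
= 1.376 km/s.

Δv ≈ 1.376 km/s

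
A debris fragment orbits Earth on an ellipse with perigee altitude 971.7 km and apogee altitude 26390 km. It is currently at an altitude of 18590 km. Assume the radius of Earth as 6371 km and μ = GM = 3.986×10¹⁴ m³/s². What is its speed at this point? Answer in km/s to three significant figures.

r_p = 6371 + 971.7 = 7342.7 km = 7.3427×10⁶ m.
r_a = 6371 + 26390 = 32761 km = 3.2761×10⁷ m.
r = 6371 + 18590 = 24961 km = 2.496×10⁷ m.
Semi-major axis a = (r_p + r_a)/2 = 20052 km = 2.005×10⁷ m.
Vis-viva: v² = μ(2/r − 1/a) = 3.986×10¹⁴ × (8.012×10⁻⁸ − 4.987×10⁻⁸) = 1.206×10⁷ m²/s².
v = 3473 m/s = 3.473 km/s.

v ≈ 3.47 km/s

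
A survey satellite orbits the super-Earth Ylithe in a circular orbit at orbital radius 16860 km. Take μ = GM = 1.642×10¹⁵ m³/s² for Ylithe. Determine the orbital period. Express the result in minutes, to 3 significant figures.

T ≈ 179 minutes

r = 16860 km = 1.686×10⁷ m.
Kepler's third law: T = 2π√(r³/μ) = 2π√((1.686×10⁷)³ / 1.642×10¹⁵).
r³/μ = 2.919×10⁶ s², so T = 2π × 1.708×10³ = 1.073×10⁴ s.
Converting: 1.073×10⁴ s ÷ 60.00 = 178.9 minutes.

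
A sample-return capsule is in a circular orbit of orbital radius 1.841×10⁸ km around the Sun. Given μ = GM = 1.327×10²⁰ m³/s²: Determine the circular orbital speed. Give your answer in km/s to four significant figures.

v ≈ 26.85 km/s

r = 1.841×10⁸ km = 1.841×10¹¹ m.
For a circular orbit v = √(μ/r) = √(1.327×10²⁰ / 1.841×10¹¹) = √(7.208×10⁸) = 26850 m/s.
That is 26.85 km/s.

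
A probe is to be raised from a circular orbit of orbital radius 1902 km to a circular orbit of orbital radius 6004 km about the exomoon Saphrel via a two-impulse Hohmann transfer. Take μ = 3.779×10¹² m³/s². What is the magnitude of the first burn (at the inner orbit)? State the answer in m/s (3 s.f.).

Δv ≈ 328 m/s

r₁ = 1902 km = 1.902×10⁶ m.
r₂ = 6004 km = 6.004×10⁶ m.
Transfer ellipse a_t = (r₁ + r₂)/2 = 3.953×10⁶ m.
At r₁: circular v_c1 = √(μ/r₁) = 1410 m/s; transfer-periapsis v_p = √[μ(2/r₁ − 1/a_t)] = 1737 m/s.
Δv₁ = v_p − v_c1 = 327.6 m/s.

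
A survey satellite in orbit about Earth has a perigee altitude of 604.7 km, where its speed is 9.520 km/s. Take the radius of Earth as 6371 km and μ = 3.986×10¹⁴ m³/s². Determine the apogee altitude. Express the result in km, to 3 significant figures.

r_p = 6371 + 604.7 = 6975.7 km = 6.976×10⁶ m.
Specific energy ε = v²/2 − μ/r = -1.183×10⁷ J/kg, so a = −μ/(2ε) = 1.685×10⁷ m.
The apsides satisfy r_p + r_a = 2a, so the apogee radius is 2a − r_p = 2.673×10⁷ m = 26730 km.
Apogee altitude = 26730 − 6371 = 20359 km.

apogee altitude ≈ 20400 km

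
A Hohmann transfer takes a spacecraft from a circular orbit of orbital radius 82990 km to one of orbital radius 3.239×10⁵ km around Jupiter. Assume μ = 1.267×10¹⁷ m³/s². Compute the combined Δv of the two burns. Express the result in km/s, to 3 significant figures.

Δv_total ≈ 17.4 km/s

r₁ = 82990 km = 8.299×10⁷ m.
r₂ = 3.239×10⁵ km = 3.239×10⁸ m.
Transfer ellipse a_t = (r₁ + r₂)/2 = 2.034×10⁸ m.
At r₁: circular v_c1 = √(μ/r₁) = 39070 m/s; transfer-perijove v_p = √[μ(2/r₁ − 1/a_t)] = 49300 m/s.
Δv₁ = v_p − v_c1 = 10230 m/s.
At r₂: circular v_c2 = √(μ/r₂) = 19780 m/s; transfer-apojove v_a = √[μ(2/r₂ − 1/a_t)] = 12630 m/s.
Δv₂ = v_c2 − v_a = 7146 m/s.
Total Δv = Δv₁ + Δv₂ = 17370 m/s = 17.37 km/s.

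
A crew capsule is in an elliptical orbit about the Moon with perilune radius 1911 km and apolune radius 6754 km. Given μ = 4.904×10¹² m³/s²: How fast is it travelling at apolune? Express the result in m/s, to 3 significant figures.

Semi-major axis a = (r_p + r_a)/2 = 4332.5 km = 4.332×10⁶ m.
Vis-viva: v² = μ(2/r − 1/a) = 4.904×10¹² × (2.961×10⁻⁷ − 2.308×10⁻⁷) = 3.203×10⁵ m²/s².
v = 565.9 m/s.

v ≈ 566 m/s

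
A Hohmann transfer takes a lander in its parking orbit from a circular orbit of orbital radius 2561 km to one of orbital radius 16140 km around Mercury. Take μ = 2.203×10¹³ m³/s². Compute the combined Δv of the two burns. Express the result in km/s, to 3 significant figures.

r₁ = 2561 km = 2.561×10⁶ m.
r₂ = 16140 km = 1.614×10⁷ m.
Transfer ellipse a_t = (r₁ + r₂)/2 = 9.350×10⁶ m.
At r₁: circular v_c1 = √(μ/r₁) = 2933 m/s; transfer-periherm v_p = √[μ(2/r₁ − 1/a_t)] = 3853 m/s.
Δv₁ = v_p − v_c1 = 920.4 m/s.
At r₂: circular v_c2 = √(μ/r₂) = 1168 m/s; transfer-apoherm v_a = √[μ(2/r₂ − 1/a_t)] = 611.4 m/s.
Δv₂ = v_c2 − v_a = 556.9 m/s.
Total Δv = Δv₁ + Δv₂ = 1477 m/s = 1.477 km/s.

Δv_total ≈ 1.48 km/s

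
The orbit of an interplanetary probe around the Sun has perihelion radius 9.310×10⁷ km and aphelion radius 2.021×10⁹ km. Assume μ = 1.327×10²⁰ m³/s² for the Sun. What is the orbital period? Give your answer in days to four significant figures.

Semi-major axis a = (r_p + r_a)/2 = (9.3100×10⁷ + 2.0210×10⁹)/2 = 1.0570×10⁹ km = 1.057×10¹² m.
By Kepler's third law T = 2π√(a³/μ) = 2π × 9.434×10⁷ = 5.928×10⁸ s.
= 6861 days.

T ≈ 6861 days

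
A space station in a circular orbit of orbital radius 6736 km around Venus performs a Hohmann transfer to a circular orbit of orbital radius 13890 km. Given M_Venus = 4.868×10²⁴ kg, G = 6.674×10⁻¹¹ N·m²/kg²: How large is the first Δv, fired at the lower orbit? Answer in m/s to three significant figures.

μ = GM = 6.674×10⁻¹¹ × 4.868×10²⁴ = 3.249×10¹⁴ m³/s².
r₁ = 6736 km = 6.736×10⁶ m.
r₂ = 13890 km = 1.389×10⁷ m.
Transfer ellipse a_t = (r₁ + r₂)/2 = 1.031×10⁷ m.
At r₁: circular v_c1 = √(μ/r₁) = 6945 m/s; transfer-periapsis v_p = √[μ(2/r₁ − 1/a_t)] = 8060 m/s.
Δv₁ = v_p − v_c1 = 1115 m/s.

Δv ≈ 1110 m/s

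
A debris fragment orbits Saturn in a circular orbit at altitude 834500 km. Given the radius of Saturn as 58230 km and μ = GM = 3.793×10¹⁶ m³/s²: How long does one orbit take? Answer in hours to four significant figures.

T ≈ 239.0 hours

r = 58230 + 834500 = 892730 km = 8.9273×10⁸ m.
Kepler's third law: T = 2π√(r³/μ) = 2π√((8.927×10⁸)³ / 3.793×10¹⁶).
r³/μ = 1.876×10¹⁰ s², so T = 2π × 1.370×10⁵ = 8.605×10⁵ s.
Converting: 8.605×10⁵ s ÷ 3600 = 239.0 hours.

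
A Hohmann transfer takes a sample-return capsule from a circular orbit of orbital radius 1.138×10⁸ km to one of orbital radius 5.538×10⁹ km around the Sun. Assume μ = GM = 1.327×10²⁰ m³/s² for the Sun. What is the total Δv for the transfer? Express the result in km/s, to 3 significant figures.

r₁ = 1.138×10⁸ km = 1.138×10¹¹ m.
r₂ = 5.538×10⁹ km = 5.538×10¹² m.
Transfer ellipse a_t = (r₁ + r₂)/2 = 2.826×10¹² m.
At r₁: circular v_c1 = √(μ/r₁) = 34150 m/s; transfer-perihelion v_p = √[μ(2/r₁ − 1/a_t)] = 47800 m/s.
Δv₁ = v_p − v_c1 = 13660 m/s.
At r₂: circular v_c2 = √(μ/r₂) = 4895 m/s; transfer-aphelion v_a = √[μ(2/r₂ − 1/a_t)] = 982.3 m/s.
Δv₂ = v_c2 − v_a = 3913 m/s.
Total Δv = Δv₁ + Δv₂ = 17570 m/s = 17.57 km/s.

Δv_total ≈ 17.6 km/s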